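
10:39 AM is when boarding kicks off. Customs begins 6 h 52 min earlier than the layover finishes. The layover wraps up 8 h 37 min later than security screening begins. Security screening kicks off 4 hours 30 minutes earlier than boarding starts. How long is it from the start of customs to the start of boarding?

Security screening starts at 10:39 AM − 270 min = 6:09 AM.
The layover ends at 6:09 AM + 517 min = 2:46 PM.
Customs starts at 2:46 PM − 412 min = 7:54 AM.
From 7:54 AM to 10:39 AM is 2 h 45 min.

2 h 45 min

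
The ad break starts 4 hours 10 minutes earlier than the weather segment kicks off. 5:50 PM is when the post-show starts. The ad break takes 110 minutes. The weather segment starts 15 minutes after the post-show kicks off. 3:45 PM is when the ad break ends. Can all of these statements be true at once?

The weather segment starts at 5:50 PM + 15 min = 6:05 PM.
The ad break starts at 6:05 PM − 250 min = 1:55 PM.
The ad break ends at 1:55 PM + 110 min = 3:45 PM.
That matches the stated 3:45 PM, so the schedule is consistent.

Yes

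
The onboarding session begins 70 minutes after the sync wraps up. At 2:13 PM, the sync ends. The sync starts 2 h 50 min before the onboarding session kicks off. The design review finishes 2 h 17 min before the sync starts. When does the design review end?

10:16 AM

The onboarding session starts at 2:13 PM + 70 min = 3:23 PM.
The sync starts at 3:23 PM − 170 min = 12:33 PM.
The design review ends at 12:33 PM − 137 min = 10:16 AM.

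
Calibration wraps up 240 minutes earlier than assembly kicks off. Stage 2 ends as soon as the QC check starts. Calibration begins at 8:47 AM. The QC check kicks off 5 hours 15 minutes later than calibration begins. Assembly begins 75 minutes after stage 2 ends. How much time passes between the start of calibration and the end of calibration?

The QC check starts at 8:47 AM + 315 min = 2:02 PM.
So stage 2 ends at 2:02 PM.
Assembly starts at 2:02 PM + 75 min = 3:17 PM.
Calibration ends at 3:17 PM − 240 min = 11:17 AM.
From 8:47 AM to 11:17 AM is 2.5 hours.

2.5 hours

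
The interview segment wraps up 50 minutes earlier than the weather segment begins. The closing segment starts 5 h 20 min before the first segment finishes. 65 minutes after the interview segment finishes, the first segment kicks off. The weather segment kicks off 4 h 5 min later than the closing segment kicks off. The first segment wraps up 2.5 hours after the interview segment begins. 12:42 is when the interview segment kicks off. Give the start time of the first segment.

14:12

The first segment ends at 12:42 + 150 min = 15:12.
The closing segment starts at 15:12 − 320 min = 09:52.
The weather segment starts at 09:52 + 245 min = 13:57.
The interview segment ends at 13:57 − 50 min = 13:07.
The first segment starts at 13:07 + 65 min = 14:12.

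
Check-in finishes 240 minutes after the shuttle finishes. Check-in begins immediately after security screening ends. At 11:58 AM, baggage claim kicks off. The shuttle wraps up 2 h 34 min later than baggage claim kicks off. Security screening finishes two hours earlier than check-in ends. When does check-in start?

4:32 PM

The shuttle ends at 11:58 AM + 154 min = 2:32 PM.
Check-in ends at 2:32 PM + 240 min = 6:32 PM.
Security screening ends at 6:32 PM − 120 min = 4:32 PM.
So check-in starts at 4:32 PM.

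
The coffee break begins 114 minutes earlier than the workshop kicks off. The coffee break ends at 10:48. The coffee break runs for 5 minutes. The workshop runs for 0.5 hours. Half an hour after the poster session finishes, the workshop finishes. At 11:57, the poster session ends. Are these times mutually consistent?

No

The workshop ends at 11:57 + 30 min = 12:27.
The workshop starts at 12:27 − 30 min = 11:57.
The coffee break starts at 11:57 − 114 min = 10:03.
The coffee break ends at 10:03 + 5 min = 10:08.
But the coffee break is also said to end at 10:48 — a 40-minute conflict.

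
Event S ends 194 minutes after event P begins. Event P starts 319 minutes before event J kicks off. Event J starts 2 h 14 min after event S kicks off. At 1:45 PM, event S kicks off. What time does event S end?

1:54 PM

Event J starts at 1:45 PM + 134 min = 3:59 PM.
Event P starts at 3:59 PM − 319 min = 10:40 AM.
Event S ends at 10:40 AM + 194 min = 1:54 PM.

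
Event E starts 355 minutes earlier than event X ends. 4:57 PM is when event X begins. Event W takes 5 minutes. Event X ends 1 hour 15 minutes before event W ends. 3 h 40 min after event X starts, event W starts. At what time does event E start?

Event W starts at 4:57 PM + 220 min = 8:37 PM.
Event W ends at 8:37 PM + 5 min = 8:42 PM.
Event X ends at 8:42 PM − 75 min = 7:27 PM.
Event E starts at 7:27 PM − 355 min = 1:32 PM.

1:32 PM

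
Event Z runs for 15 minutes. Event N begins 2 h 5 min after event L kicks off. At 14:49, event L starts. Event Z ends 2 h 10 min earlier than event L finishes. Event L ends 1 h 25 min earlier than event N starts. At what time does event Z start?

13:04

Event N starts at 14:49 + 125 min = 16:54.
Event L ends at 16:54 − 85 min = 15:29.
Event Z ends at 15:29 − 130 min = 13:19.
Event Z starts at 13:19 − 15 min = 13:04.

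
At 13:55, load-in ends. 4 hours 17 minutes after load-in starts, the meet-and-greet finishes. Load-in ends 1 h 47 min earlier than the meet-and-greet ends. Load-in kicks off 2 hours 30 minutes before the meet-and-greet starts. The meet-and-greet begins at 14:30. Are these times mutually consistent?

Load-in starts at 14:30 − 150 min = 12:00.
The meet-and-greet ends at 12:00 + 257 min = 16:17.
Load-in ends at 16:17 − 107 min = 14:30.
But load-in is also said to end at 13:55 — a 35-minute conflict.

No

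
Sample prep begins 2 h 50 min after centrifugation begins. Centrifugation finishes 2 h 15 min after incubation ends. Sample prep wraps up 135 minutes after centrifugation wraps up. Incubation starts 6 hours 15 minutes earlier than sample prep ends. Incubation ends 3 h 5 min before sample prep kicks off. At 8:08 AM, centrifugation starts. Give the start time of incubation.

Sample prep starts at 8:08 AM + 170 min = 10:58 AM.
Incubation ends at 10:58 AM − 185 min = 7:53 AM.
Centrifugation ends at 7:53 AM + 135 min = 10:08 AM.
Sample prep ends at 10:08 AM + 135 min = 12:23 PM.
Incubation starts at 12:23 PM − 375 min = 6:08 AM.

6:08 AM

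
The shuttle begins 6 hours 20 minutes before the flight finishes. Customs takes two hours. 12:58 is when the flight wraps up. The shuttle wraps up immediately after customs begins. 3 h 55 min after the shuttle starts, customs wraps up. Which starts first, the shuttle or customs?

the shuttle

The shuttle starts at 12:58 − 380 min = 06:38.
Customs ends at 06:38 + 235 min = 10:33.
Customs starts at 10:33 − 120 min = 08:33.
The shuttle starts at 06:38 and customs starts at 08:33, so the shuttle is first.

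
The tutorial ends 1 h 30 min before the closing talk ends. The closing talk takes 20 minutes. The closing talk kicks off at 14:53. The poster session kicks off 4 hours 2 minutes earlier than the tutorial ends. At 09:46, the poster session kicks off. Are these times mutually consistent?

No

The closing talk ends at 14:53 + 20 min = 15:13.
The tutorial ends at 15:13 − 90 min = 13:43.
The poster session starts at 13:43 − 242 min = 09:41.
But the poster session is also said to start at 09:46 — a 5-minute conflict.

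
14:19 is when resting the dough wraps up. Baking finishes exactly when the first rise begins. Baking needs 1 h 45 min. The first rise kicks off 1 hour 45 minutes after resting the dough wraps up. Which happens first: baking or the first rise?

baking

The first rise starts at 14:19 + 105 min = 16:04.
So baking ends at 16:04.
Baking starts at 16:04 − 105 min = 14:19.
Baking starts at 14:19 and the first rise starts at 16:04, so baking is first.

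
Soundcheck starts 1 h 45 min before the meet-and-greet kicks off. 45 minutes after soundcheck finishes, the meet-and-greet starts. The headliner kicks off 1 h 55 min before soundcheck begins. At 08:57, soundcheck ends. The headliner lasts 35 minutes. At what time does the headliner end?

06:37

The meet-and-greet starts at 08:57 + 45 min = 09:42.
Soundcheck starts at 09:42 − 105 min = 07:57.
The headliner starts at 07:57 − 115 min = 06:02.
The headliner ends at 06:02 + 35 min = 06:37.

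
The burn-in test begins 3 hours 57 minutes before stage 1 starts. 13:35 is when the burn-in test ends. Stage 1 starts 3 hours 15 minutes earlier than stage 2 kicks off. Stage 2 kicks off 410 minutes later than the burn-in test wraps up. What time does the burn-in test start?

Stage 2 starts at 13:35 + 410 min = 20:25.
Stage 1 starts at 20:25 − 195 min = 17:10.
The burn-in test starts at 17:10 − 237 min = 13:13.

13:13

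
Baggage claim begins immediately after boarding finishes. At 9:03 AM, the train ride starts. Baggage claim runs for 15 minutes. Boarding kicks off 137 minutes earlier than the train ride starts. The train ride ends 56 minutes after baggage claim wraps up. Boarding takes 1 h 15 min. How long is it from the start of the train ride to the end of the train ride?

Boarding starts at 9:03 AM − 137 min = 6:46 AM.
Boarding ends at 6:46 AM + 75 min = 8:01 AM.
So baggage claim starts at 8:01 AM.
Baggage claim ends at 8:01 AM + 15 min = 8:16 AM.
The train ride ends at 8:16 AM + 56 min = 9:12 AM.
From 9:03 AM to 9:12 AM is 9 minutes.

9 minutes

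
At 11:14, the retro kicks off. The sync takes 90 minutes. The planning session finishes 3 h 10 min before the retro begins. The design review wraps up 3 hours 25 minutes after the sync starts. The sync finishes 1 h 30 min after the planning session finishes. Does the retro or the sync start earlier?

the sync

The planning session ends at 11:14 − 190 min = 08:04.
The sync ends at 08:04 + 90 min = 09:34.
The sync starts at 09:34 − 90 min = 08:04.
The retro starts at 11:14 and the sync starts at 08:04, so the sync is first.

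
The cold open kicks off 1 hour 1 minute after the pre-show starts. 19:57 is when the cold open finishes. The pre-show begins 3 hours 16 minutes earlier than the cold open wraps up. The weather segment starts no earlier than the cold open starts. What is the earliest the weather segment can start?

The pre-show starts at 19:57 − 196 min = 16:41.
The cold open starts at 16:41 + 61 min = 17:42.
The weather segment is bounded by the cold open, so the earliest it can start is 17:42.

17:42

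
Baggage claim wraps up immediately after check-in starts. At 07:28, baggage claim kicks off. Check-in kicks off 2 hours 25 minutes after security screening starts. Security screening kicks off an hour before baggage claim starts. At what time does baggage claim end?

08:53

Security screening starts at 07:28 − 60 min = 06:28.
Check-in starts at 06:28 + 145 min = 08:53.
So baggage claim ends at 08:53.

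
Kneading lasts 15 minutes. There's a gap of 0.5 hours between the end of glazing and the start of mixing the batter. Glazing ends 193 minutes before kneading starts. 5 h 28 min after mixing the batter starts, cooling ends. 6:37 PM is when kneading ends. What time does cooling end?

9:07 PM

Kneading starts at 6:37 PM − 15 min = 6:22 PM.
Glazing ends at 6:22 PM − 193 min = 3:09 PM.
Mixing the batter starts at 3:09 PM + 30 min = 3:39 PM.
Cooling ends at 3:39 PM + 328 min = 9:07 PM.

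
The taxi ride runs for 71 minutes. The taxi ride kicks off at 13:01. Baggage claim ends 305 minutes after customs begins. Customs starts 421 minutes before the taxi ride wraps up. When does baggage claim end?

12:16

The taxi ride ends at 13:01 + 71 min = 14:12.
Customs starts at 14:12 − 421 min = 07:11.
Baggage claim ends at 07:11 + 305 min = 12:16.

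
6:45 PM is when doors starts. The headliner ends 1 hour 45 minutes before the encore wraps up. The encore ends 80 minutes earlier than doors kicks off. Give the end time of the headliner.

3:40 PM

The encore ends at 6:45 PM − 80 min = 5:25 PM.
The headliner ends at 5:25 PM − 105 min = 3:40 PM.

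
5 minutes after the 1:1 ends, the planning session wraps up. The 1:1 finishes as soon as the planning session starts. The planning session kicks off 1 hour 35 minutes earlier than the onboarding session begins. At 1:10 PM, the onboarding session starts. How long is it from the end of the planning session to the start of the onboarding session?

1 h 30 min

The planning session starts at 1:10 PM − 95 min = 11:35 AM.
So the 1:1 ends at 11:35 AM.
The planning session ends at 11:35 AM + 5 min = 11:40 AM.
From 11:40 AM to 1:10 PM is 1 h 30 min.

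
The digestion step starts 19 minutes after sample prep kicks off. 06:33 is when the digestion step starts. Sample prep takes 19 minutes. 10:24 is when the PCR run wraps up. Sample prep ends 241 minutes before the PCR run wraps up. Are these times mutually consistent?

Sample prep ends at 10:24 − 241 min = 06:23.
Sample prep starts at 06:23 − 19 min = 06:04.
The digestion step starts at 06:04 + 19 min = 06:23.
But the digestion step is also said to start at 06:33 — a 10-minute conflict.

No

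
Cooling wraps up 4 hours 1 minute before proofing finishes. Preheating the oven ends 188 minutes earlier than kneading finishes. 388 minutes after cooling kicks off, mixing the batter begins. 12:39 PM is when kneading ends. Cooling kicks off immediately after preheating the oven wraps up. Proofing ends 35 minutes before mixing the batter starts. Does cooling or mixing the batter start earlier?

cooling

Preheating the oven ends at 12:39 PM − 188 min = 9:31 AM.
So cooling starts at 9:31 AM.
Mixing the batter starts at 9:31 AM + 388 min = 3:59 PM.
Cooling starts at 9:31 AM and mixing the batter starts at 3:59 PM, so cooling is first.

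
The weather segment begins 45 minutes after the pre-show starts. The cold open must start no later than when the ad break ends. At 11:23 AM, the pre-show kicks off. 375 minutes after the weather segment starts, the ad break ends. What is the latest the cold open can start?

The weather segment starts at 11:23 AM + 45 min = 12:08 PM.
The ad break ends at 12:08 PM + 375 min = 6:23 PM.
The cold open is bounded by the ad break, so the latest it can start is 6:23 PM.

6:23 PM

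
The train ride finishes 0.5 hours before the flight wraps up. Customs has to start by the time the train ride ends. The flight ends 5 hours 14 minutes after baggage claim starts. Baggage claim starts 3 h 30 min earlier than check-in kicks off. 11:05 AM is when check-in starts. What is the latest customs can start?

Baggage claim starts at 11:05 AM − 210 min = 7:35 AM.
The flight ends at 7:35 AM + 314 min = 12:49 PM.
The train ride ends at 12:49 PM − 30 min = 12:19 PM.
Customs is bounded by the train ride, so the latest it can start is 12:19 PM.

12:19 PM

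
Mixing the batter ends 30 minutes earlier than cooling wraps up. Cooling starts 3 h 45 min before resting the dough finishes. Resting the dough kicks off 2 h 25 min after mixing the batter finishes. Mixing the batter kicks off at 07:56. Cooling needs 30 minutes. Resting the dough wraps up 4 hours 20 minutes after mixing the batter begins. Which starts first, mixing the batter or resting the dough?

mixing the batter

Resting the dough ends at 07:56 + 260 min = 12:16.
Cooling starts at 12:16 − 225 min = 08:31.
Cooling ends at 08:31 + 30 min = 09:01.
Mixing the batter ends at 09:01 − 30 min = 08:31.
Resting the dough starts at 08:31 + 145 min = 10:56.
Mixing the batter starts at 07:56 and resting the dough starts at 10:56, so mixing the batter is first.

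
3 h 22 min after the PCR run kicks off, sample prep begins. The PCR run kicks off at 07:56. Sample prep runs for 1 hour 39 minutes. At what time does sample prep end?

12:57

Sample prep starts at 07:56 + 202 min = 11:18.
Sample prep ends at 11:18 + 99 min = 12:57.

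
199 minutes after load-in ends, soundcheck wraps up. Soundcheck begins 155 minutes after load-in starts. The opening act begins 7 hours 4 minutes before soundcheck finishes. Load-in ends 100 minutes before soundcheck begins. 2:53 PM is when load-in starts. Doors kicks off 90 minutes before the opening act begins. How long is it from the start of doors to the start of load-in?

Soundcheck starts at 2:53 PM + 155 min = 5:28 PM.
Load-in ends at 5:28 PM − 100 min = 3:48 PM.
Soundcheck ends at 3:48 PM + 199 min = 7:07 PM.
The opening act starts at 7:07 PM − 424 min = 12:03 PM.
Doors starts at 12:03 PM − 90 min = 10:33 AM.
From 10:33 AM to 2:53 PM is 4 hours 20 minutes.

4 hours 20 minutes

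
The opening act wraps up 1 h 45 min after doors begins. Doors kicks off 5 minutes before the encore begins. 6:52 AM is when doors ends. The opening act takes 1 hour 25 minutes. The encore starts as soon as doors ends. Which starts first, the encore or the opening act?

The encore starts at 6:52 AM.
Doors starts at 6:52 AM − 5 min = 6:47 AM.
The opening act ends at 6:47 AM + 105 min = 8:32 AM.
The opening act starts at 8:32 AM − 85 min = 7:07 AM.
The encore starts at 6:52 AM and the opening act starts at 7:07 AM, so the encore is first.

the encore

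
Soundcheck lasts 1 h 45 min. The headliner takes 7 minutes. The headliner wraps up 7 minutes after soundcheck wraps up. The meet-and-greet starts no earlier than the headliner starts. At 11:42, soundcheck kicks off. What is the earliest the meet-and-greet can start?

Soundcheck ends at 11:42 + 105 min = 13:27.
The headliner ends at 13:27 + 7 min = 13:34.
The headliner starts at 13:34 − 7 min = 13:27.
The meet-and-greet is bounded by the headliner, so the earliest it can start is 13:27.

13:27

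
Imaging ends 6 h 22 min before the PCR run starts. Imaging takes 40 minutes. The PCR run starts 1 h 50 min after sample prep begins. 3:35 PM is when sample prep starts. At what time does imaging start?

The PCR run starts at 3:35 PM + 110 min = 5:25 PM.
Imaging ends at 5:25 PM − 382 min = 11:03 AM.
Imaging starts at 11:03 AM − 40 min = 10:23 AM.

10:23 AM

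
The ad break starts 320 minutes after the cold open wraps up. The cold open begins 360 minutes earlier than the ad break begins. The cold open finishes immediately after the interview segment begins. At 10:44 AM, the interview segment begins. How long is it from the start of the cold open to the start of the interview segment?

The cold open ends at 10:44 AM.
The ad break starts at 10:44 AM + 320 min = 4:04 PM.
The cold open starts at 4:04 PM − 360 min = 10:04 AM.
From 10:04 AM to 10:44 AM is 40 minutes.

40 minutes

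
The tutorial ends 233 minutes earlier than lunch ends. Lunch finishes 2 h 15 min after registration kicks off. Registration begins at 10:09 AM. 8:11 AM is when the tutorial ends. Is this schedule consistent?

No

Lunch ends at 10:09 AM + 135 min = 12:24 PM.
The tutorial ends at 12:24 PM − 233 min = 8:31 AM.
But the tutorial is also said to end at 8:11 AM — a 20-minute conflict.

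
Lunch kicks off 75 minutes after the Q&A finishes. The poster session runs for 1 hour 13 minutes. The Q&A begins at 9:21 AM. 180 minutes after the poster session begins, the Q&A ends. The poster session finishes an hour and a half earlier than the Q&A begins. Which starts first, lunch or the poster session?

the poster session

The poster session ends at 9:21 AM − 90 min = 7:51 AM.
The poster session starts at 7:51 AM − 73 min = 6:38 AM.
The Q&A ends at 6:38 AM + 180 min = 9:38 AM.
Lunch starts at 9:38 AM + 75 min = 10:53 AM.
Lunch starts at 10:53 AM and the poster session starts at 6:38 AM, so the poster session is first.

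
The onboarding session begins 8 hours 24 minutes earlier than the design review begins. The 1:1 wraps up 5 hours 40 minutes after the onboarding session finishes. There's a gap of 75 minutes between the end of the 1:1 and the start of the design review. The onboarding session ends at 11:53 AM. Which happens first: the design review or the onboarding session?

The 1:1 ends at 11:53 AM + 340 min = 5:33 PM.
The design review starts at 5:33 PM + 75 min = 6:48 PM.
The onboarding session starts at 6:48 PM − 504 min = 10:24 AM.
The design review starts at 6:48 PM and the onboarding session starts at 10:24 AM, so the onboarding session is first.

the onboarding session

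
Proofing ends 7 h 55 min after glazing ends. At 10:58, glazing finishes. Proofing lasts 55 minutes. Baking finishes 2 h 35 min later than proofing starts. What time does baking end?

Proofing ends at 10:58 + 475 min = 18:53.
Proofing starts at 18:53 − 55 min = 17:58.
Baking ends at 17:58 + 155 min = 20:33.

20:33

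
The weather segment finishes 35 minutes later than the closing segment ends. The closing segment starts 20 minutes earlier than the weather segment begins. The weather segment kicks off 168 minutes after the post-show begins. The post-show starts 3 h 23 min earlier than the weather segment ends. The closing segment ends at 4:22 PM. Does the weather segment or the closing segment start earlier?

The weather segment ends at 4:22 PM + 35 min = 4:57 PM.
The post-show starts at 4:57 PM − 203 min = 1:34 PM.
The weather segment starts at 1:34 PM + 168 min = 4:22 PM.
The closing segment starts at 4:22 PM − 20 min = 4:02 PM.
The weather segment starts at 4:22 PM and the closing segment starts at 4:02 PM, so the closing segment is first.

the closing segment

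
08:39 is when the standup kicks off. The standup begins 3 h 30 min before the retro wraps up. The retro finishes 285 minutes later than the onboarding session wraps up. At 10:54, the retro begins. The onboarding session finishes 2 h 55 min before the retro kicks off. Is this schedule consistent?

The onboarding session ends at 10:54 − 175 min = 07:59.
The retro ends at 07:59 + 285 min = 12:44.
The standup starts at 12:44 − 210 min = 09:14.
But the standup is also said to start at 08:39 — a 35-minute conflict.

No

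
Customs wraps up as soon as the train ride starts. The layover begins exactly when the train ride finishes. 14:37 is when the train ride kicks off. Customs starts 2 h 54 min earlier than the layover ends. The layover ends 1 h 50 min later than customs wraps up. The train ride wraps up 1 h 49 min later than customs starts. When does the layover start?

Customs ends at 14:37.
The layover ends at 14:37 + 110 min = 16:27.
Customs starts at 16:27 − 174 min = 13:33.
The train ride ends at 13:33 + 109 min = 15:22.
So the layover starts at 15:22.

15:22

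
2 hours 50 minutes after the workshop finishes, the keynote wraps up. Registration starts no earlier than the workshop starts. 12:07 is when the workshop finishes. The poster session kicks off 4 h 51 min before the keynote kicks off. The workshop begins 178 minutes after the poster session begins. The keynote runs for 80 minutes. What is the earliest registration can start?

The keynote ends at 12:07 + 170 min = 14:57.
The keynote starts at 14:57 − 80 min = 13:37.
The poster session starts at 13:37 − 291 min = 08:46.
The workshop starts at 08:46 + 178 min = 11:44.
Registration is bounded by the workshop, so the earliest it can start is 11:44.

11:44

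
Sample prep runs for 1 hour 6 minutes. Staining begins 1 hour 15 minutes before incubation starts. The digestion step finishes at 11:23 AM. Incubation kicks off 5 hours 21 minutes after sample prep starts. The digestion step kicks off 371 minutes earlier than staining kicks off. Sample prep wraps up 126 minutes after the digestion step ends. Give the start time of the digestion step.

Sample prep ends at 11:23 AM + 126 min = 1:29 PM.
Sample prep starts at 1:29 PM − 66 min = 12:23 PM.
Incubation starts at 12:23 PM + 321 min = 5:44 PM.
Staining starts at 5:44 PM − 75 min = 4:29 PM.
The digestion step starts at 4:29 PM − 371 min = 10:18 AM.

10:18 AM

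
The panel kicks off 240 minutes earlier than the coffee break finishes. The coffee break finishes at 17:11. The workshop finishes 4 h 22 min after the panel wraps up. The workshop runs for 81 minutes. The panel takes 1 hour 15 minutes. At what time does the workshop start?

17:27

The panel starts at 17:11 − 240 min = 13:11.
The panel ends at 13:11 + 75 min = 14:26.
The workshop ends at 14:26 + 262 min = 18:48.
The workshop starts at 18:48 − 81 min = 17:27.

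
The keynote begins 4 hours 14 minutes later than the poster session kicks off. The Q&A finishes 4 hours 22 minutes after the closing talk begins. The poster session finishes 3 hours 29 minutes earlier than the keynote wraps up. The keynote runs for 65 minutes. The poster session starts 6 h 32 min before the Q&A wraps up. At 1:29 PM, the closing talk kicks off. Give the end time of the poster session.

The Q&A ends at 1:29 PM + 262 min = 5:51 PM.
The poster session starts at 5:51 PM − 392 min = 11:19 AM.
The keynote starts at 11:19 AM + 254 min = 3:33 PM.
The keynote ends at 3:33 PM + 65 min = 4:38 PM.
The poster session ends at 4:38 PM − 209 min = 1:09 PM.

1:09 PM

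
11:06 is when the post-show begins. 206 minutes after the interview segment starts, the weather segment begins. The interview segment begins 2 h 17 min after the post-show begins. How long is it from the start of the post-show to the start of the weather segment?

The interview segment starts at 11:06 + 137 min = 13:23.
The weather segment starts at 13:23 + 206 min = 16:49.
From 11:06 to 16:49 is 5 hours 43 minutes.

5 hours 43 minutes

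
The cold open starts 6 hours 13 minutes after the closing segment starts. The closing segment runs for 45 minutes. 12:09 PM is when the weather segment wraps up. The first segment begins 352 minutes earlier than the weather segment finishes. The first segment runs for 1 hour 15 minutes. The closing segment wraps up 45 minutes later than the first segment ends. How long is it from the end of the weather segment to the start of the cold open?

96 minutes

The first segment starts at 12:09 PM − 352 min = 6:17 AM.
The first segment ends at 6:17 AM + 75 min = 7:32 AM.
The closing segment ends at 7:32 AM + 45 min = 8:17 AM.
The closing segment starts at 8:17 AM − 45 min = 7:32 AM.
The cold open starts at 7:32 AM + 373 min = 1:45 PM.
From 12:09 PM to 1:45 PM is 96 minutes.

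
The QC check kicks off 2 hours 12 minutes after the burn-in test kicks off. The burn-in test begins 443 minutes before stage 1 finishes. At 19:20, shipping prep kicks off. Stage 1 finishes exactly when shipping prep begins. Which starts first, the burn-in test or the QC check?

the burn-in test

Stage 1 ends at 19:20.
The burn-in test starts at 19:20 − 443 min = 11:57.
The QC check starts at 11:57 + 132 min = 14:09.
The burn-in test starts at 11:57 and the QC check starts at 14:09, so the burn-in test is first.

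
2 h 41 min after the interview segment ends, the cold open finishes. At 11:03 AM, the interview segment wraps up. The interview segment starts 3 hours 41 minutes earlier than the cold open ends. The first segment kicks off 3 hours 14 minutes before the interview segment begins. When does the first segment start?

6:49 AM

The cold open ends at 11:03 AM + 161 min = 1:44 PM.
The interview segment starts at 1:44 PM − 221 min = 10:03 AM.
The first segment starts at 10:03 AM − 194 min = 6:49 AM.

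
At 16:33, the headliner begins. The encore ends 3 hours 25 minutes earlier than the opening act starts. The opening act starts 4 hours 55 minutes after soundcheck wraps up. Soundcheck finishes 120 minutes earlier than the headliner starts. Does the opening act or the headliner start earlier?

Soundcheck ends at 16:33 − 120 min = 14:33.
The opening act starts at 14:33 + 295 min = 19:28.
The opening act starts at 19:28 and the headliner starts at 16:33, so the headliner is first.

the headliner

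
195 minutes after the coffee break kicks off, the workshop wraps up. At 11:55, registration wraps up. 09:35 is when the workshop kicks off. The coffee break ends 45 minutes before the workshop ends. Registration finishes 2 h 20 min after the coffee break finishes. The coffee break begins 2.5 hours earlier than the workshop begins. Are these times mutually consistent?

The coffee break starts at 09:35 − 150 min = 07:05.
The workshop ends at 07:05 + 195 min = 10:20.
The coffee break ends at 10:20 − 45 min = 09:35.
Registration ends at 09:35 + 140 min = 11:55.
That matches the stated 11:55, so the schedule is consistent.

Yes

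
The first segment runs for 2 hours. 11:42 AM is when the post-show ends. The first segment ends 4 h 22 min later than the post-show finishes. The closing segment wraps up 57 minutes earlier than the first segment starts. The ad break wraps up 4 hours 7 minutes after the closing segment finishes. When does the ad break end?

The first segment ends at 11:42 AM + 262 min = 4:04 PM.
The first segment starts at 4:04 PM − 120 min = 2:04 PM.
The closing segment ends at 2:04 PM − 57 min = 1:07 PM.
The ad break ends at 1:07 PM + 247 min = 5:14 PM.

5:14 PM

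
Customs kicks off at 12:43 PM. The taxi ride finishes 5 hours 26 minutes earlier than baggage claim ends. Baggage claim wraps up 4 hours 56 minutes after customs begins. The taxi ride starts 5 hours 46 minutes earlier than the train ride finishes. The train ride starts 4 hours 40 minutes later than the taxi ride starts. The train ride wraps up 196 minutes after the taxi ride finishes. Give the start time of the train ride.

2:23 PM

Baggage claim ends at 12:43 PM + 296 min = 5:39 PM.
The taxi ride ends at 5:39 PM − 326 min = 12:13 PM.
The train ride ends at 12:13 PM + 196 min = 3:29 PM.
The taxi ride starts at 3:29 PM − 346 min = 9:43 AM.
The train ride starts at 9:43 AM + 280 min = 2:23 PM.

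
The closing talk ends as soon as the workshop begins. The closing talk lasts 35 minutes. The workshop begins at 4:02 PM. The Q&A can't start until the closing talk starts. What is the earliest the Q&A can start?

The closing talk ends at 4:02 PM.
The closing talk starts at 4:02 PM − 35 min = 3:27 PM.
The Q&A is bounded by the closing talk, so the earliest it can start is 3:27 PM.

3:27 PM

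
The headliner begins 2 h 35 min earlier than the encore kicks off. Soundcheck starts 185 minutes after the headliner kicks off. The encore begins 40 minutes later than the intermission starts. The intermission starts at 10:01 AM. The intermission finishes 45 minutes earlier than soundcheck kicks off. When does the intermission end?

10:26 AM

The encore starts at 10:01 AM + 40 min = 10:41 AM.
The headliner starts at 10:41 AM − 155 min = 8:06 AM.
Soundcheck starts at 8:06 AM + 185 min = 11:11 AM.
The intermission ends at 11:11 AM − 45 min = 10:26 AM.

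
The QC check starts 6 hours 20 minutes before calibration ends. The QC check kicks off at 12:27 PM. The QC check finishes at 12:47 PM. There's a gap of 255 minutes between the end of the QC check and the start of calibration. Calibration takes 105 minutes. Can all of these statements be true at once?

Yes

Calibration starts at 12:47 PM + 255 min = 5:02 PM.
Calibration ends at 5:02 PM + 105 min = 6:47 PM.
The QC check starts at 6:47 PM − 380 min = 12:27 PM.
That matches the stated 12:27 PM, so the schedule is consistent.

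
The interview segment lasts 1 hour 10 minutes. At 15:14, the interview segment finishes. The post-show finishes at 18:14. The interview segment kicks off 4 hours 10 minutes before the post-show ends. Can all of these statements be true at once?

Yes

The interview segment starts at 18:14 − 250 min = 14:04.
The interview segment ends at 14:04 + 70 min = 15:14.
That matches the stated 15:14, so the schedule is consistent.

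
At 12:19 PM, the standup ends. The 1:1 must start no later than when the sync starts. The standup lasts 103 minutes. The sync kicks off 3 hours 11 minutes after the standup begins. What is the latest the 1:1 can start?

1:47 PM

The standup starts at 12:19 PM − 103 min = 10:36 AM.
The sync starts at 10:36 AM + 191 min = 1:47 PM.
The 1:1 is bounded by the sync, so the latest it can start is 1:47 PM.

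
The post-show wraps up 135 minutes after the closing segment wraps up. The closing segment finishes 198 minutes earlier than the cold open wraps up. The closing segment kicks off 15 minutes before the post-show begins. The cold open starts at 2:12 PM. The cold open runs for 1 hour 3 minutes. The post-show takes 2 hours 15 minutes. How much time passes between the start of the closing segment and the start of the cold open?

150 minutes

The cold open ends at 2:12 PM + 63 min = 3:15 PM.
The closing segment ends at 3:15 PM − 198 min = 11:57 AM.
The post-show ends at 11:57 AM + 135 min = 2:12 PM.
The post-show starts at 2:12 PM − 135 min = 11:57 AM.
The closing segment starts at 11:57 AM − 15 min = 11:42 AM.
From 11:42 AM to 2:12 PM is 150 minutes.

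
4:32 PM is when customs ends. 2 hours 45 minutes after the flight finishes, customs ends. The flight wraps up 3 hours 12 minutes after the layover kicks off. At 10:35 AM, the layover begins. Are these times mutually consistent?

Yes

The flight ends at 10:35 AM + 192 min = 1:47 PM.
Customs ends at 1:47 PM + 165 min = 4:32 PM.
That matches the stated 4:32 PM, so the schedule is consistent.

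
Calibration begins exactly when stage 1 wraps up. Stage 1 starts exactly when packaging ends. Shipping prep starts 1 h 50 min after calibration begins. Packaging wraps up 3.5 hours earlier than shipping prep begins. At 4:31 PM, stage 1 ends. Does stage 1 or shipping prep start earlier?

Calibration starts at 4:31 PM.
Shipping prep starts at 4:31 PM + 110 min = 6:21 PM.
Packaging ends at 6:21 PM − 210 min = 2:51 PM.
So stage 1 starts at 2:51 PM.
Stage 1 starts at 2:51 PM and shipping prep starts at 6:21 PM, so stage 1 is first.

stage 1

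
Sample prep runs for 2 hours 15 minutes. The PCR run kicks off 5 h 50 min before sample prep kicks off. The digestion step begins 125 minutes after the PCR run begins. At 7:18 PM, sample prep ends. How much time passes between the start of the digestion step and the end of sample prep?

Sample prep starts at 7:18 PM − 135 min = 5:03 PM.
The PCR run starts at 5:03 PM − 350 min = 11:13 AM.
The digestion step starts at 11:13 AM + 125 min = 1:18 PM.
From 1:18 PM to 7:18 PM is 360 minutes.

360 minutes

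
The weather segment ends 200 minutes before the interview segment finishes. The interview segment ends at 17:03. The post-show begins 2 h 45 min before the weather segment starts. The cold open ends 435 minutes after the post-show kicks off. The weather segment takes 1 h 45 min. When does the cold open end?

16:28

The weather segment ends at 17:03 − 200 min = 13:43.
The weather segment starts at 13:43 − 105 min = 11:58.
The post-show starts at 11:58 − 165 min = 09:13.
The cold open ends at 09:13 + 435 min = 16:28.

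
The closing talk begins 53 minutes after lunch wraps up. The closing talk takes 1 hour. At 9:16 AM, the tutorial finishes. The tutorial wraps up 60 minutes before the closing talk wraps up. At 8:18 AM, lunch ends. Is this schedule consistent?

No

The closing talk starts at 8:18 AM + 53 min = 9:11 AM.
The closing talk ends at 9:11 AM + 60 min = 10:11 AM.
The tutorial ends at 10:11 AM − 60 min = 9:11 AM.
But the tutorial is also said to end at 9:16 AM — a 5-minute conflict.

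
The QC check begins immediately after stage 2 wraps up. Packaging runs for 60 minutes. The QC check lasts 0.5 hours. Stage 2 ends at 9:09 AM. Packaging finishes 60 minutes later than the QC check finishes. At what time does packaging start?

9:39 AM

The QC check starts at 9:09 AM.
The QC check ends at 9:09 AM + 30 min = 9:39 AM.
Packaging ends at 9:39 AM + 60 min = 10:39 AM.
Packaging starts at 10:39 AM − 60 min = 9:39 AM.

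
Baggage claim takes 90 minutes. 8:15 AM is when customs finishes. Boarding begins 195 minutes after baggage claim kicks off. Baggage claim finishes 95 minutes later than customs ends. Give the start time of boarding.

11:35 AM

Baggage claim ends at 8:15 AM + 95 min = 9:50 AM.
Baggage claim starts at 9:50 AM − 90 min = 8:20 AM.
Boarding starts at 8:20 AM + 195 min = 11:35 AM.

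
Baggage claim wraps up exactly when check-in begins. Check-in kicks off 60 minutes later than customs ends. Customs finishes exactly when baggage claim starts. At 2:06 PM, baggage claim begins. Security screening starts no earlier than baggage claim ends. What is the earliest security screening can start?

3:06 PM

Customs ends at 2:06 PM.
Check-in starts at 2:06 PM + 60 min = 3:06 PM.
So baggage claim ends at 3:06 PM.
Security screening is bounded by baggage claim, so the earliest it can start is 3:06 PM.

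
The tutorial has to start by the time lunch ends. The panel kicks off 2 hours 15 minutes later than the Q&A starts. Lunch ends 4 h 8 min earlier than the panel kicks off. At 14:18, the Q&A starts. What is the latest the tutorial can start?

12:25

The panel starts at 14:18 + 135 min = 16:33.
Lunch ends at 16:33 − 248 min = 12:25.
The tutorial is bounded by lunch, so the latest it can start is 12:25.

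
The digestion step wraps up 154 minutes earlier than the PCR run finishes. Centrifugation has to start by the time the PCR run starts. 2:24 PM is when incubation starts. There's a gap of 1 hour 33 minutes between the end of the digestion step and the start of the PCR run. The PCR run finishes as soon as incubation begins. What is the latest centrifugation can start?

The PCR run ends at 2:24 PM.
The digestion step ends at 2:24 PM − 154 min = 11:50 AM.
The PCR run starts at 11:50 AM + 93 min = 1:23 PM.
Centrifugation is bounded by the PCR run, so the latest it can start is 1:23 PM.

1:23 PM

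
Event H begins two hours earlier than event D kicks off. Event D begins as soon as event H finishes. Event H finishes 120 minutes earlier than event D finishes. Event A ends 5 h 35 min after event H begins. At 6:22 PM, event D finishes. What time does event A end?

7:57 PM

Event H ends at 6:22 PM − 120 min = 4:22 PM.
So event D starts at 4:22 PM.
Event H starts at 4:22 PM − 120 min = 2:22 PM.
Event A ends at 2:22 PM + 335 min = 7:57 PM.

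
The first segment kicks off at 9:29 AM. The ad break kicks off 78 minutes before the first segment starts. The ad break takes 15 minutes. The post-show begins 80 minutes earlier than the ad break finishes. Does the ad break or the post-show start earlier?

The ad break starts at 9:29 AM − 78 min = 8:11 AM.
The ad break ends at 8:11 AM + 15 min = 8:26 AM.
The post-show starts at 8:26 AM − 80 min = 7:06 AM.
The ad break starts at 8:11 AM and the post-show starts at 7:06 AM, so the post-show is first.

the post-show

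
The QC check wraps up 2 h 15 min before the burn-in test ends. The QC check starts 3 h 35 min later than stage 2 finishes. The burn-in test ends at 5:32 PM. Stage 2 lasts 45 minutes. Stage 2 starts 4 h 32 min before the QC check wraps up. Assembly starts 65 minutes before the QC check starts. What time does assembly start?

The QC check ends at 5:32 PM − 135 min = 3:17 PM.
Stage 2 starts at 3:17 PM − 272 min = 10:45 AM.
Stage 2 ends at 10:45 AM + 45 min = 11:30 AM.
The QC check starts at 11:30 AM + 215 min = 3:05 PM.
Assembly starts at 3:05 PM − 65 min = 2:00 PM.

2:00 PM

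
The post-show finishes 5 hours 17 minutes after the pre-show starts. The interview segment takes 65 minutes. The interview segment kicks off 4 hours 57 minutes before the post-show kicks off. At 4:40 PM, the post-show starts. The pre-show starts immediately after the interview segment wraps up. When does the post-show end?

6:05 PM

The interview segment starts at 4:40 PM − 297 min = 11:43 AM.
The interview segment ends at 11:43 AM + 65 min = 12:48 PM.
So the pre-show starts at 12:48 PM.
The post-show ends at 12:48 PM + 317 min = 6:05 PM.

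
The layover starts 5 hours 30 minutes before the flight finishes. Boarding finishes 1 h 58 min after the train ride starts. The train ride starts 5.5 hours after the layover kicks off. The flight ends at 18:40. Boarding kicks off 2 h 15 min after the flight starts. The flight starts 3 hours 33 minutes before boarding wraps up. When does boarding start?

19:20

The layover starts at 18:40 − 330 min = 13:10.
The train ride starts at 13:10 + 330 min = 18:40.
Boarding ends at 18:40 + 118 min = 20:38.
The flight starts at 20:38 − 213 min = 17:05.
Boarding starts at 17:05 + 135 min = 19:20.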